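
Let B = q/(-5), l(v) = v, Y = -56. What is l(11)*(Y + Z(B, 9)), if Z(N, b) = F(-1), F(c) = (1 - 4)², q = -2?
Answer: -517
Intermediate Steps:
B = ⅖ (B = -2/(-5) = -2*(-⅕) = ⅖ ≈ 0.40000)
F(c) = 9 (F(c) = (-3)² = 9)
Z(N, b) = 9
l(11)*(Y + Z(B, 9)) = 11*(-56 + 9) = 11*(-47) = -517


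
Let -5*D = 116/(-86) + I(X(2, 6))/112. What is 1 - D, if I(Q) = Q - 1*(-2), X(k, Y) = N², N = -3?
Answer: 18057/24080 ≈ 0.74988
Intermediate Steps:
X(k, Y) = 9 (X(k, Y) = (-3)² = 9)
I(Q) = 2 + Q (I(Q) = Q + 2 = 2 + Q)
D = 6023/24080 (D = -(116/(-86) + (2 + 9)/112)/5 = -(116*(-1/86) + 11*(1/112))/5 = -(-58/43 + 11/112)/5 = -⅕*(-6023/4816) = 6023/24080 ≈ 0.25012)
1 - D = 1 - 1*6023/24080 = 1 - 6023/24080 = 18057/24080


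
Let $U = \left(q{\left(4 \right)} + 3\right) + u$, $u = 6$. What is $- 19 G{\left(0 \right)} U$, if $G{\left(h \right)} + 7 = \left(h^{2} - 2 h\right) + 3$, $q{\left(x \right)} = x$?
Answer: $988$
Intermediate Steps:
$U = 13$ ($U = \left(4 + 3\right) + 6 = 7 + 6 = 13$)
$G{\left(h \right)} = -4 + h^{2} - 2 h$ ($G{\left(h \right)} = -7 + \left(\left(h^{2} - 2 h\right) + 3\right) = -7 + \left(3 + h^{2} - 2 h\right) = -4 + h^{2} - 2 h$)
$- 19 G{\left(0 \right)} U = - 19 \left(-4 + 0^{2} - 0\right) 13 = - 19 \left(-4 + 0 + 0\right) 13 = \left(-19\right) \left(-4\right) 13 = 76 \cdot 13 = 988$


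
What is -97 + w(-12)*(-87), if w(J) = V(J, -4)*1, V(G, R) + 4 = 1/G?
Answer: 1033/4 ≈ 258.25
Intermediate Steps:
V(G, R) = -4 + 1/G
w(J) = -4 + 1/J (w(J) = (-4 + 1/J)*1 = -4 + 1/J)
-97 + w(-12)*(-87) = -97 + (-4 + 1/(-12))*(-87) = -97 + (-4 - 1/12)*(-87) = -97 - 49/12*(-87) = -97 + 1421/4 = 1033/4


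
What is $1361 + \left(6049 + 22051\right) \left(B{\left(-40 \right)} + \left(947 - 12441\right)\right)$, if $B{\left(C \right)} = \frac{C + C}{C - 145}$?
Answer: $- \frac{11949811843}{37} \approx -3.2297 \cdot 10^{8}$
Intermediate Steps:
$B{\left(C \right)} = \frac{2 C}{-145 + C}$
$1361 + \left(6049 + 22051\right) \left(B{\left(-40 \right)} + \left(947 - 12441\right)\right) = 1361 + \left(6049 + 22051\right) \left(2 \left(-40\right) \frac{1}{-145 - 40} + \left(947 - 12441\right)\right) = 1361 + 28100 \left(2 \left(-40\right) \frac{1}{-185} - 11494\right) = 1361 + 28100 \left(2 \left(-40\right) \left(- \frac{1}{185}\right) - 11494\right) = 1361 + 28100 \left(\frac{16}{37} - 11494\right) = 1361 + 28100 \left(- \frac{425262}{37}\right) = 1361 - \frac{11949862200}{37} = - \frac{11949811843}{37}$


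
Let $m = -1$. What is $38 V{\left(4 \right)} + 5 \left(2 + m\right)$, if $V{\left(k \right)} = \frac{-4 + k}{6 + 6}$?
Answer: $5$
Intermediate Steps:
$V{\left(k \right)} = - \frac{1}{3} + \frac{k}{12}$ ($V{\left(k \right)} = \frac{-4 + k}{12} = \left(-4 + k\right) \frac{1}{12} = - \frac{1}{3} + \frac{k}{12}$)
$38 V{\left(4 \right)} + 5 \left(2 + m\right) = 38 \left(- \frac{1}{3} + \frac{1}{12} \cdot 4\right) + 5 \left(2 - 1\right) = 38 \left(- \frac{1}{3} + \frac{1}{3}\right) + 5 \cdot 1 = 38 \cdot 0 + 5 = 0 + 5 = 5$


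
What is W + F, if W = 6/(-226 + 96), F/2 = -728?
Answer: -94643/65 ≈ -1456.0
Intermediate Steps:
F = -1456 (F = 2*(-728) = -1456)
W = -3/65 (W = 6/(-130) = -1/130*6 = -3/65 ≈ -0.046154)
W + F = -3/65 - 1456 = -94643/65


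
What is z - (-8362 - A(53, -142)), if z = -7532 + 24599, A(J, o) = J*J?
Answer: 28238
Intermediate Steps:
A(J, o) = J**2
z = 17067
z - (-8362 - A(53, -142)) = 17067 - (-8362 - 1*53**2) = 17067 - (-8362 - 1*2809) = 17067 - (-8362 - 2809) = 17067 - 1*(-11171) = 17067 + 11171 = 28238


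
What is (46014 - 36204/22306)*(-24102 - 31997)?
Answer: -28788662667960/11153 ≈ -2.5813e+9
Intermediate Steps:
(46014 - 36204/22306)*(-24102 - 31997) = (46014 - 36204*1/22306)*(-56099) = (46014 - 18102/11153)*(-56099) = (513176040/11153)*(-56099) = -28788662667960/11153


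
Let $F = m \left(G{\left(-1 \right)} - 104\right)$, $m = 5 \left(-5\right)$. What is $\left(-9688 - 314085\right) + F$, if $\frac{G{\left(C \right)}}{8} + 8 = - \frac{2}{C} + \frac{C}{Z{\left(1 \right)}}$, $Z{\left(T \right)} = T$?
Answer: $-319773$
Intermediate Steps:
$m = -25$
$G{\left(C \right)} = -64 - \frac{16}{C} + 8 C$ ($G{\left(C \right)} = -64 + 8 \left(- \frac{2}{C} + \frac{C}{1}\right) = -64 + 8 \left(- \frac{2}{C} + C 1\right) = -64 + 8 \left(- \frac{2}{C} + C\right) = -64 + 8 \left(C - \frac{2}{C}\right) = -64 + \left(- \frac{16}{C} + 8 C\right) = -64 - \frac{16}{C} + 8 C$)
$F = 4000$ ($F = - 25 \left(\left(-64 - \frac{16}{-1} + 8 \left(-1\right)\right) - 104\right) = - 25 \left(\left(-64 - -16 - 8\right) - 104\right) = - 25 \left(\left(-64 + 16 - 8\right) - 104\right) = - 25 \left(-56 - 104\right) = \left(-25\right) \left(-160\right) = 4000$)
$\left(-9688 - 314085\right) + F = \left(-9688 - 314085\right) + 4000 = -323773 + 4000 = -319773$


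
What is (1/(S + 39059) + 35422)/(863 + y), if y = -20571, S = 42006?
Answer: -2871484431/1597629020 ≈ -1.7973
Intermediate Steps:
(1/(S + 39059) + 35422)/(863 + y) = (1/(42006 + 39059) + 35422)/(863 - 20571) = (1/81065 + 35422)/(-19708) = (1/81065 + 35422)*(-1/19708) = (2871484431/81065)*(-1/19708) = -2871484431/1597629020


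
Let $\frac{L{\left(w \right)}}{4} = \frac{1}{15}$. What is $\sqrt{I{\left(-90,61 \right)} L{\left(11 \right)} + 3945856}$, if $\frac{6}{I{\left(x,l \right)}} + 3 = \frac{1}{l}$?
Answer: $\frac{2 \sqrt{204222681845}}{455} \approx 1986.4$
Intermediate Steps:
$L{\left(w \right)} = \frac{4}{15}$
$I{\left(x,l \right)} = \frac{6}{-3 + \frac{1}{l}}$
$\sqrt{I{\left(-90,61 \right)} L{\left(11 \right)} + 3945856} = \sqrt{\left(-6\right) 61 \frac{1}{-1 + 3 \cdot 61} \cdot \frac{4}{15} + 3945856} = \sqrt{\left(-6\right) 61 \frac{1}{-1 + 183} \cdot \frac{4}{15} + 3945856} = \sqrt{\left(-6\right) 61 \cdot \frac{1}{182} \cdot \frac{4}{15} + 3945856} = \sqrt{\left(- \frac{183}{91}\right) \frac{4}{15} + 3945856} = \sqrt{- \frac{244}{455} + 3945856} = \sqrt{\frac{1795364236}{455}} = \frac{2 \sqrt{204222681845}}{455}$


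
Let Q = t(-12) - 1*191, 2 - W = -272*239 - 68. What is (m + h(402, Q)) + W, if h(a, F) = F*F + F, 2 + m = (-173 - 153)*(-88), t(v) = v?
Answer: 134770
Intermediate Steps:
W = 65078 (W = 2 - (-272*239 - 68) = 2 - (-65008 - 68) = 2 - 1*(-65076) = 2 + 65076 = 65078)
m = 28686 (m = -2 + (-173 - 153)*(-88) = -2 - 326*(-88) = -2 + 28688 = 28686)
Q = -203 (Q = -12 - 1*191 = -12 - 191 = -203)
h(a, F) = F + F² (h(a, F) = F² + F = F + F²)
(m + h(402, Q)) + W = (28686 - 203*(1 - 203)) + 65078 = (28686 - 203*(-202)) + 65078 = (28686 + 41006) + 65078 = 69692 + 65078 = 134770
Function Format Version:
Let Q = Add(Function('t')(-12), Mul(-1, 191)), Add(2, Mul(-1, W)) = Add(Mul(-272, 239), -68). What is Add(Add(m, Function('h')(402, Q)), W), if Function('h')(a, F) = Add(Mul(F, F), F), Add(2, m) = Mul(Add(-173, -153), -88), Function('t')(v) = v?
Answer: 134770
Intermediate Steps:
W = 65078 (W = Add(2, Mul(-1, Add(Mul(-272, 239), -68))) = Add(2, Mul(-1, Add(-65008, -68))) = Add(2, Mul(-1, -65076)) = Add(2, 65076) = 65078)
m = 28686 (m = Add(-2, Mul(Add(-173, -153), -88)) = Add(-2, Mul(-326, -88)) = Add(-2, 28688) = 28686)
Q = -203 (Q = Add(-12, Mul(-1, 191)) = Add(-12, -191) = -203)
Function('h')(a, F) = Add(F, Pow(F, 2)) (Function('h')(a, F) = Add(Pow(F, 2), F) = Add(F, Pow(F, 2)))
Add(Add(m, Function('h')(402, Q)), W) = Add(Add(28686, Mul(-203, Add(1, -203))), 65078) = Add(Add(28686, Mul(-203, -202)), 65078) = Add(Add(28686, 41006), 65078) = Add(69692, 65078) = 134770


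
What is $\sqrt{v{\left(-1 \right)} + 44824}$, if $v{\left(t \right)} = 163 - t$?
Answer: $2 \sqrt{11247} \approx 212.1$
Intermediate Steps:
$\sqrt{v{\left(-1 \right)} + 44824} = \sqrt{\left(163 - -1\right) + 44824} = \sqrt{\left(163 + 1\right) + 44824} = \sqrt{164 + 44824} = \sqrt{44988} = 2 \sqrt{11247}$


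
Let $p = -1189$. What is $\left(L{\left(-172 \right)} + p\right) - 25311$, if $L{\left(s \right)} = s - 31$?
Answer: $-26703$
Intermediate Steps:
$L{\left(s \right)} = -31 + s$ ($L{\left(s \right)} = s - 31 = -31 + s$)
$\left(L{\left(-172 \right)} + p\right) - 25311 = \left(\left(-31 - 172\right) - 1189\right) - 25311 = \left(-203 - 1189\right) - 25311 = -1392 - 25311 = -26703$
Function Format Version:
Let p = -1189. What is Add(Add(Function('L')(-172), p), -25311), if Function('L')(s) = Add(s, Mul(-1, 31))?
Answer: -26703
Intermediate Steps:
Function('L')(s) = Add(-31, s) (Function('L')(s) = Add(s, -31) = Add(-31, s))
Add(Add(Function('L')(-172), p), -25311) = Add(Add(Add(-31, -172), -1189), -25311) = Add(Add(-203, -1189), -25311) = Add(-1392, -25311) = -26703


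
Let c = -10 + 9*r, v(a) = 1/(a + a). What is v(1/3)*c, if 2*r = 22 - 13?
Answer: 183/4 ≈ 45.750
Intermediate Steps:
v(a) = 1/(2*a)
r = 9/2 (r = (22 - 13)/2 = (½)*9 = 9/2 ≈ 4.5000)
c = 61/2 (c = -10 + 9*(9/2) = -10 + 81/2 = 61/2 ≈ 30.500)
v(1/3)*c = (1/(2*(1/3)))*(61/2) = (1/(2*(⅓)))*(61/2) = ((½)*3)*(61/2) = (3/2)*(61/2) = 183/4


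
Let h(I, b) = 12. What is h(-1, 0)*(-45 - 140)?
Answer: -2220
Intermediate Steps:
h(-1, 0)*(-45 - 140) = 12*(-45 - 140) = 12*(-185) = -2220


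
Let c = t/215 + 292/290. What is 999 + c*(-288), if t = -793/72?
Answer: 4512689/6235 ≈ 723.77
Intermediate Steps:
t = -793/72 (t = -793*1/72 = -793/72 ≈ -11.014)
c = 429019/448920 (c = -793/72/215 + 292/290 = -793/72*1/215 + 292*(1/290) = -793/15480 + 146/145 = 429019/448920 ≈ 0.95567)
999 + c*(-288) = 999 + (429019/448920)*(-288) = 999 - 1716076/6235 = 4512689/6235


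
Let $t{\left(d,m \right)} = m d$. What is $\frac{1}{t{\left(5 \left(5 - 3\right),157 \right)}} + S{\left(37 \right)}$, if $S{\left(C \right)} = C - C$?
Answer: $\frac{1}{1570} \approx 0.00063694$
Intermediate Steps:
$S{\left(C \right)} = 0$
$t{\left(d,m \right)} = d m$
$\frac{1}{t{\left(5 \left(5 - 3\right),157 \right)}} + S{\left(37 \right)} = \frac{1}{5 \left(5 - 3\right) 157} + 0 = \frac{1}{5 \cdot 2 \cdot 157} + 0 = \frac{1}{10 \cdot 157} + 0 = \frac{1}{1570} + 0 = \frac{1}{1570}$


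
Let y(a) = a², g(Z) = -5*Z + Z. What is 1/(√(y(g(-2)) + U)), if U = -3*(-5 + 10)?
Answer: ⅐ ≈ 0.14286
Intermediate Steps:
g(Z) = -4*Z
U = -15 (U = -3*5 = -15)
1/(√(y(g(-2)) + U)) = 1/(√((-4*(-2))² - 15)) = 1/(√(8² - 15)) = 1/(√(64 - 15)) = 1/(√49) = 1/7 = ⅐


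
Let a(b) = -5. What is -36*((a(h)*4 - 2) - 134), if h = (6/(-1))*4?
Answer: 5616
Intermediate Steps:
h = -24 (h = (6*(-1))*4 = -6*4 = -24)
-36*((a(h)*4 - 2) - 134) = -36*((-5*4 - 2) - 134) = -36*((-20 - 2) - 134) = -36*(-22 - 134) = -36*(-156) = 5616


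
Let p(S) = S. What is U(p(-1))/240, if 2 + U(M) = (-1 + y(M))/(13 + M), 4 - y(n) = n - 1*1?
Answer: -19/2880 ≈ -0.0065972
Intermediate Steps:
y(n) = 5 - n (y(n) = 4 - (n - 1*1) = 4 - (n - 1) = 4 - (-1 + n) = 4 + (1 - n) = 5 - n)
U(M) = -2 + (4 - M)/(13 + M) (U(M) = -2 + (-1 + (5 - M))/(13 + M) = -2 + (4 - M)/(13 + M))
U(p(-1))/240 = ((-22 - 3*(-1))/(13 - 1))/240 = ((-22 + 3)/12)*(1/240) = ((1/12)*(-19))*(1/240) = -19/12*1/240 = -19/2880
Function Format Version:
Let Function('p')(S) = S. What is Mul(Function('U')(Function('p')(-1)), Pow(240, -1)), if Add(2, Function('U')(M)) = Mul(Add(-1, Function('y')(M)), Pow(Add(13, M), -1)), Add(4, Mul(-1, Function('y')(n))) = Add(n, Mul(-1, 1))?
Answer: Rational(-19, 2880) ≈ -0.0065972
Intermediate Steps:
Function('y')(n) = Add(5, Mul(-1, n)) (Function('y')(n) = Add(4, Mul(-1, Add(n, Mul(-1, 1)))) = Add(4, Mul(-1, Add(n, -1))) = Add(4, Mul(-1, Add(-1, n))) = Add(4, Add(1, Mul(-1, n))) = Add(5, Mul(-1, n)))
Function('U')(M) = Add(-2, Mul(Pow(Add(13, M), -1), Add(4, Mul(-1, M)))) (Function('U')(M) = Add(-2, Mul(Add(-1, Add(5, Mul(-1, M))), Pow(Add(13, M), -1))) = Add(-2, Mul(Add(4, Mul(-1, M)), Pow(Add(13, M), -1))) = Add(-2, Mul(Pow(Add(13, M), -1), Add(4, Mul(-1, M)))))
Mul(Function('U')(Function('p')(-1)), Pow(240, -1)) = Mul(Mul(Pow(Add(13, -1), -1), Add(-22, Mul(-3, -1))), Pow(240, -1)) = Mul(Mul(Pow(12, -1), Add(-22, 3)), Rational(1, 240)) = Mul(Mul(Rational(1, 12), -19), Rational(1, 240)) = Mul(Rational(-19, 12), Rational(1, 240)) = Rational(-19, 2880)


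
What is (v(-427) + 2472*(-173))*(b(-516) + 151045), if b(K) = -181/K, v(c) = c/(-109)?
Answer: -3633073239547877/56244 ≈ -6.4595e+10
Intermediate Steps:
v(c) = -c/109 (v(c) = c*(-1/109) = -c/109)
(v(-427) + 2472*(-173))*(b(-516) + 151045) = (-1/109*(-427) + 2472*(-173))*(-181/(-516) + 151045) = (427/109 - 427656)*(-181*(-1/516) + 151045) = -46614077*(181/516 + 151045)/109 = -46614077/109*77939401/516 = -3633073239547877/56244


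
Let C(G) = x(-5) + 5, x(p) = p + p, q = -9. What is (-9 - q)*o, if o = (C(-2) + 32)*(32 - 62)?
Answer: 0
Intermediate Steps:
x(p) = 2*p
C(G) = -5 (C(G) = 2*(-5) + 5 = -10 + 5 = -5)
o = -810 (o = (-5 + 32)*(32 - 62) = 27*(-30) = -810)
(-9 - q)*o = (-9 - 1*(-9))*(-810) = (-9 + 9)*(-810) = 0*(-810) = 0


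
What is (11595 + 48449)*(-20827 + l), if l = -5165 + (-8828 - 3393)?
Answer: -2294461372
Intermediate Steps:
l = -17386 (l = -5165 - 12221 = -17386)
(11595 + 48449)*(-20827 + l) = (11595 + 48449)*(-20827 - 17386) = 60044*(-38213) = -2294461372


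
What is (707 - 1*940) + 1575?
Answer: 1342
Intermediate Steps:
(707 - 1*940) + 1575 = (707 - 940) + 1575 = -233 + 1575 = 1342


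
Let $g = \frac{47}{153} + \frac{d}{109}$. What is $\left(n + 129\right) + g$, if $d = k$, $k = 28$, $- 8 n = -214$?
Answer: $\frac{10427399}{66708} \approx 156.31$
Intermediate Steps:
$n = \frac{107}{4}$ ($n = \left(- \frac{1}{8}\right) \left(-214\right) = \frac{107}{4} \approx 26.75$)
$d = 28$
$g = \frac{9407}{16677}$ ($g = \frac{47}{153} + \frac{28}{109} = \frac{9407}{16677} \approx 0.56407$)
$\left(n + 129\right) + g = \left(\frac{107}{4} + 129\right) + \frac{9407}{16677} = \frac{623}{4} + \frac{9407}{16677} = \frac{10427399}{66708}$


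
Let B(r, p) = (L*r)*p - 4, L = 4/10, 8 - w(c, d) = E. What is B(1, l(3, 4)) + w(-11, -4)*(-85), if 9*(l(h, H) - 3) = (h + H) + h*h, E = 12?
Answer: 15206/45 ≈ 337.91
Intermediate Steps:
w(c, d) = -4 (w(c, d) = 8 - 1*12 = 8 - 12 = -4)
L = ⅖ (L = 4*(⅒) = ⅖ ≈ 0.40000)
l(h, H) = 3 + H/9 + h/9 + h²/9 (l(h, H) = 3 + ((h + H) + h*h)/9 = 3 + ((H + h) + h²)/9 = 3 + (H + h + h²)/9 = 3 + (H/9 + h/9 + h²/9) = 3 + H/9 + h/9 + h²/9)
B(r, p) = -4 + 2*p*r/5 (B(r, p) = (2*r/5)*p - 4 = 2*p*r/5 - 4 = -4 + 2*p*r/5)
B(1, l(3, 4)) + w(-11, -4)*(-85) = (-4 + (⅖)*(3 + (⅑)*4 + (⅑)*3 + (⅑)*3²)*1) - 4*(-85) = (-4 + (⅖)*(3 + 4/9 + ⅓ + (⅑)*9)*1) + 340 = (-4 + (⅖)*(3 + 4/9 + ⅓ + 1)*1) + 340 = (-4 + (⅖)*(43/9)*1) + 340 = (-4 + 86/45) + 340 = -94/45 + 340 = 15206/45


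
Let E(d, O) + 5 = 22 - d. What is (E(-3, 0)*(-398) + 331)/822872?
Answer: -7629/822872 ≈ -0.0092712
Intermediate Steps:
E(d, O) = 17 - d (E(d, O) = -5 + (22 - d) = 17 - d)
(E(-3, 0)*(-398) + 331)/822872 = ((17 - 1*(-3))*(-398) + 331)/822872 = ((17 + 3)*(-398) + 331)*(1/822872) = (20*(-398) + 331)*(1/822872) = (-7960 + 331)*(1/822872) = -7629*1/822872 = -7629/822872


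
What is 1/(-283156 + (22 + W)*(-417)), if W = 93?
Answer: -1/331111 ≈ -3.0201e-6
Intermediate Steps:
1/(-283156 + (22 + W)*(-417)) = 1/(-283156 + (22 + 93)*(-417)) = 1/(-283156 + 115*(-417)) = 1/(-283156 - 47955) = 1/(-331111) = -1/331111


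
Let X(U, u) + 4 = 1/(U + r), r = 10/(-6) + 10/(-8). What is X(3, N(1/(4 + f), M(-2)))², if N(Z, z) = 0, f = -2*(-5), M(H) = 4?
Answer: 64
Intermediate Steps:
f = 10
r = -35/12 (r = 10*(-⅙) + 10*(-⅛) = -5/3 - 5/4 = -35/12 ≈ -2.9167)
X(U, u) = -4 + 1/(-35/12 + U) (X(U, u) = -4 + 1/(U - 35/12) = -4 + 1/(-35/12 + U))
X(3, N(1/(4 + f), M(-2)))² = (8*(19 - 6*3)/(-35 + 12*3))² = (8*(19 - 18)/(-35 + 36))² = (8*1/1)² = (8*1*1)² = 8² = 64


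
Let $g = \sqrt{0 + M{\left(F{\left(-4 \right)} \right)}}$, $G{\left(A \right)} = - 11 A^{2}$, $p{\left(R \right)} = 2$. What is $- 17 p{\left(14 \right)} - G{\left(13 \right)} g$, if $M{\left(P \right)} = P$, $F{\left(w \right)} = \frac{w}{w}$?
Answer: $1825$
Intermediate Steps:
$F{\left(w \right)} = 1$
$g = 1$ ($g = \sqrt{0 + 1} = \sqrt{1} = 1$)
$- 17 p{\left(14 \right)} - G{\left(13 \right)} g = \left(-17\right) 2 - - 11 \cdot 13^{2} \cdot 1 = -34 - \left(-11\right) 169 \cdot 1 = -34 - \left(-1859\right) 1 = -34 - -1859 = -34 + 1859 = 1825$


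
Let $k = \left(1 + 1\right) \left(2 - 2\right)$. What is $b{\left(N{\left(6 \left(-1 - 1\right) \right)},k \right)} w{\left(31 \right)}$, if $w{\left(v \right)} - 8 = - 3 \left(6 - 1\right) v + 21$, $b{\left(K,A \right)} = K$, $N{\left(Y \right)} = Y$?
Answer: $5232$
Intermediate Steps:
$k = 0$ ($k = 2 \cdot 0 = 0$)
$w{\left(v \right)} = 29 - 15 v$ ($w{\left(v \right)} = 8 + \left(- 3 \left(6 - 1\right) v + 21\right) = 8 + \left(\left(-3\right) 5 v + 21\right) = 8 - \left(-21 + 15 v\right) = 29 - 15 v$)
$b{\left(N{\left(6 \left(-1 - 1\right) \right)},k \right)} w{\left(31 \right)} = 6 \left(-1 - 1\right) \left(29 - 465\right) = 6 \left(-2\right) \left(29 - 465\right) = \left(-12\right) \left(-436\right) = 5232$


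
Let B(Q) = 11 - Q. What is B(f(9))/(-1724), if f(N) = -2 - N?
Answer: -11/862 ≈ -0.012761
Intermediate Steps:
B(f(9))/(-1724) = (11 - (-2 - 1*9))/(-1724) = (11 - (-2 - 9))*(-1/1724) = (11 - 1*(-11))*(-1/1724) = (11 + 11)*(-1/1724) = 22*(-1/1724) = -11/862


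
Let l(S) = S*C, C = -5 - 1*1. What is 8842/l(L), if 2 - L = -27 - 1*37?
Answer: -4421/198 ≈ -22.328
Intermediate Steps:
C = -6 (C = -5 - 1 = -6)
L = 66 (L = 2 - (-27 - 1*37) = 2 - (-27 - 37) = 2 - 1*(-64) = 2 + 64 = 66)
l(S) = -6*S (l(S) = S*(-6) = -6*S)
8842/l(L) = 8842/((-6*66)) = 8842/(-396) = 8842*(-1/396) = -4421/198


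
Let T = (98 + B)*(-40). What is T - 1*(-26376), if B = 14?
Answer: 21896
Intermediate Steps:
T = -4480 (T = (98 + 14)*(-40) = 112*(-40) = -4480)
T - 1*(-26376) = -4480 - 1*(-26376) = -4480 + 26376 = 21896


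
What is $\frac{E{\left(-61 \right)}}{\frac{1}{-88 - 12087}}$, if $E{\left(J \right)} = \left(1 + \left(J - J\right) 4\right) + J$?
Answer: $730500$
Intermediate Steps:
$E{\left(J \right)} = 1 + J$ ($E{\left(J \right)} = \left(1 + 0 \cdot 4\right) + J = \left(1 + 0\right) + J = 1 + J$)
$\frac{E{\left(-61 \right)}}{\frac{1}{-88 - 12087}} = \frac{1 - 61}{\frac{1}{-88 - 12087}} = - \frac{60}{\frac{1}{-88 - 12087}} = - \frac{60}{\frac{1}{-12175}} = - \frac{60}{- \frac{1}{12175}} = \left(-60\right) \left(-12175\right) = 730500$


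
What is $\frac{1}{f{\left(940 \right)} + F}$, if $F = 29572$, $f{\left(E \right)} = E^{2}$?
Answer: $\frac{1}{913172} \approx 1.0951 \cdot 10^{-6}$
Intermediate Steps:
$\frac{1}{f{\left(940 \right)} + F} = \frac{1}{940^{2} + 29572} = \frac{1}{883600 + 29572} = \frac{1}{913172}$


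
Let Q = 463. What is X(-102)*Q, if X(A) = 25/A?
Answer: -11575/102 ≈ -113.48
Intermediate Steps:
X(-102)*Q = (25/(-102))*463 = (25*(-1/102))*463 = -25/102*463 = -11575/102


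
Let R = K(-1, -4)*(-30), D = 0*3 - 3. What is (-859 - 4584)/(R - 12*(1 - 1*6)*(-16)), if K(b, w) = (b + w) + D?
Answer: 5443/720 ≈ 7.5597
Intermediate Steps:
D = -3 (D = 0 - 3 = -3)
K(b, w) = -3 + b + w (K(b, w) = (b + w) - 3 = -3 + b + w)
R = 240 (R = (-3 - 1 - 4)*(-30) = -8*(-30) = 240)
(-859 - 4584)/(R - 12*(1 - 1*6)*(-16)) = (-859 - 4584)/(240 - 12*(1 - 1*6)*(-16)) = -5443/(240 - 12*(1 - 6)*(-16)) = -5443/(240 - 12*(-5)*(-16)) = -5443/(240 + 60*(-16)) = -5443/(240 - 960) = -5443/(-720) = -5443*(-1/720) = 5443/720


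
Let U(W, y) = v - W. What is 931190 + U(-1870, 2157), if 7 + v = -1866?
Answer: 931187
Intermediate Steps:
v = -1873 (v = -7 - 1866 = -1873)
U(W, y) = -1873 - W
931190 + U(-1870, 2157) = 931190 + (-1873 - 1*(-1870)) = 931190 + (-1873 + 1870) = 931190 - 3 = 931187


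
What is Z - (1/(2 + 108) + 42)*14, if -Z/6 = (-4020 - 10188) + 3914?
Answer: 3364673/55 ≈ 61176.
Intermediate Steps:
Z = 61764 (Z = -6*((-4020 - 10188) + 3914) = -6*(-14208 + 3914) = -6*(-10294) = 61764)
Z - (1/(2 + 108) + 42)*14 = 61764 - (1/(2 + 108) + 42)*14 = 61764 - (1/110 + 42)*14 = 61764 - 4621*14/110 = 61764 - 1*32347/55 = 61764 - 32347/55 = 3364673/55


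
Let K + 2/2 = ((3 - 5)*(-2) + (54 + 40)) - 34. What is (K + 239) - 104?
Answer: 198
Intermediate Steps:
K = 63 (K = -1 + (((3 - 5)*(-2) + (54 + 40)) - 34) = -1 + ((-2*(-2) + 94) - 34) = -1 + ((4 + 94) - 34) = -1 + (98 - 34) = -1 + 64 = 63)
(K + 239) - 104 = (63 + 239) - 104 = 302 - 104 = 198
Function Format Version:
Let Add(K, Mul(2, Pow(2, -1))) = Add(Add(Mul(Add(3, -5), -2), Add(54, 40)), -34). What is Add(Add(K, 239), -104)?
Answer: 198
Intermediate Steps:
K = 63 (K = Add(-1, Add(Add(Mul(Add(3, -5), -2), Add(54, 40)), -34)) = Add(-1, Add(Add(Mul(-2, -2), 94), -34)) = Add(-1, Add(Add(4, 94), -34)) = Add(-1, Add(98, -34)) = Add(-1, 64) = 63)
Add(Add(K, 239), -104) = Add(Add(63, 239), -104) = Add(302, -104) = 198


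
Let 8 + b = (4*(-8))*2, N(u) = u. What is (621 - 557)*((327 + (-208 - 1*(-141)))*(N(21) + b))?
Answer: -848640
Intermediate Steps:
b = -72 (b = -8 + (4*(-8))*2 = -8 - 32*2 = -8 - 64 = -72)
(621 - 557)*((327 + (-208 - 1*(-141)))*(N(21) + b)) = (621 - 557)*((327 + (-208 - 1*(-141)))*(21 - 72)) = 64*((327 + (-208 + 141))*(-51)) = 64*((327 - 67)*(-51)) = 64*(260*(-51)) = 64*(-13260) = -848640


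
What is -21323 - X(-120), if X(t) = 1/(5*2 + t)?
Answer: -2345529/110 ≈ -21323.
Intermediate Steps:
X(t) = 1/(10 + t)
-21323 - X(-120) = -21323 - 1/(10 - 120) = -21323 - 1/(-110) = -21323 - 1*(-1/110) = -21323 + 1/110 = -2345529/110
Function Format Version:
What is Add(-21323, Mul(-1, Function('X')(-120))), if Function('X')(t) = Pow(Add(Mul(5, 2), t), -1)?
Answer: Rational(-2345529, 110) ≈ -21323.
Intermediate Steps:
Function('X')(t) = Pow(Add(10, t), -1)
Add(-21323, Mul(-1, Function('X')(-120))) = Add(-21323, Mul(-1, Pow(Add(10, -120), -1))) = Add(-21323, Mul(-1, Pow(-110, -1))) = Add(-21323, Mul(-1, Rational(-1, 110))) = Add(-21323, Rational(1, 110)) = Rational(-2345529, 110)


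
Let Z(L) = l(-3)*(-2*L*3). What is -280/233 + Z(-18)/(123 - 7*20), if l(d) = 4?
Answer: -105416/3961 ≈ -26.613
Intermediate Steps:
Z(L) = -24*L (Z(L) = 4*(-2*L*3) = 4*(-6*L) = -24*L)
-280/233 + Z(-18)/(123 - 7*20) = -280/233 + (-24*(-18))/(123 - 7*20) = -280*1/233 + 432/(123 - 1*140) = -280/233 + 432/(123 - 140) = -280/233 + 432/(-17) = -280/233 + 432*(-1/17) = -280/233 - 432/17 = -105416/3961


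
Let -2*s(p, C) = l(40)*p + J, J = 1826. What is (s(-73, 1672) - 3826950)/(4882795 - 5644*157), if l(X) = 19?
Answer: -7654339/7993374 ≈ -0.95759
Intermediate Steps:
s(p, C) = -913 - 19*p/2 (s(p, C) = -(19*p + 1826)/2 = -(1826 + 19*p)/2 = -913 - 19*p/2)
(s(-73, 1672) - 3826950)/(4882795 - 5644*157) = ((-913 - 19/2*(-73)) - 3826950)/(4882795 - 5644*157) = ((-913 + 1387/2) - 3826950)/(4882795 - 886108) = (-439/2 - 3826950)/3996687 = -7654339/2*1/3996687 = -7654339/7993374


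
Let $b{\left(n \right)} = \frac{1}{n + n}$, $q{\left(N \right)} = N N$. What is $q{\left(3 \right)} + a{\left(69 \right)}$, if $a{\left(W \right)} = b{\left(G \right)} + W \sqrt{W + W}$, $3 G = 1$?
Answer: $\frac{21}{2} + 69 \sqrt{138} \approx 821.07$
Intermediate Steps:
$G = \frac{1}{3}$ ($G = \frac{1}{3} \cdot 1 = \frac{1}{3} \approx 0.33333$)
$q{\left(N \right)} = N^{2}$
$b{\left(n \right)} = \frac{1}{2 n}$
$a{\left(W \right)} = \frac{3}{2} + \sqrt{2} W^{\frac{3}{2}}$ ($a{\left(W \right)} = \frac{\frac{1}{\frac{1}{3}}}{2} + W \sqrt{W + W} = \frac{1}{2} \cdot 3 + W \sqrt{2 W} = \frac{3}{2} + W \sqrt{2} \sqrt{W} = \frac{3}{2} + \sqrt{2} W^{\frac{3}{2}}$)
$q{\left(3 \right)} + a{\left(69 \right)} = 3^{2} + \left(\frac{3}{2} + \sqrt{2} \cdot 69^{\frac{3}{2}}\right) = 9 + \left(\frac{3}{2} + \sqrt{2} \cdot 69 \sqrt{69}\right) = 9 + \left(\frac{3}{2} + 69 \sqrt{138}\right) = \frac{21}{2} + 69 \sqrt{138}$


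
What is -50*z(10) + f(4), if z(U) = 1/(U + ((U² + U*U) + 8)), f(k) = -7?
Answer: -788/109 ≈ -7.2294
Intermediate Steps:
z(U) = 1/(8 + U + 2*U²) (z(U) = 1/(U + ((U² + U²) + 8)) = 1/(U + (2*U² + 8)) = 1/(U + (8 + 2*U²)) = 1/(8 + U + 2*U²))
-50*z(10) + f(4) = -50/(8 + 10 + 2*10²) - 7 = -50/(8 + 10 + 2*100) - 7 = -50/(8 + 10 + 200) - 7 = -50/218 - 7 = -50*1/218 - 7 = -25/109 - 7 = -788/109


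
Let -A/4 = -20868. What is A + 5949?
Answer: 89421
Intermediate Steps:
A = 83472 (A = -4*(-20868) = 83472)
A + 5949 = 83472 + 5949 = 89421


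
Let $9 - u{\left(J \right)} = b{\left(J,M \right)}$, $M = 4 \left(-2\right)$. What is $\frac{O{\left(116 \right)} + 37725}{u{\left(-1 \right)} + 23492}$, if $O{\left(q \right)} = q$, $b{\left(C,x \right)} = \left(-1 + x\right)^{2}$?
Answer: $\frac{37841}{23420} \approx 1.6158$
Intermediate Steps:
$M = -8$
$u{\left(J \right)} = -72$ ($u{\left(J \right)} = 9 - \left(-1 - 8\right)^{2} = 9 - \left(-9\right)^{2} = 9 - 81 = -72$)
$\frac{O{\left(116 \right)} + 37725}{u{\left(-1 \right)} + 23492} = \frac{116 + 37725}{-72 + 23492} = \frac{37841}{23420}$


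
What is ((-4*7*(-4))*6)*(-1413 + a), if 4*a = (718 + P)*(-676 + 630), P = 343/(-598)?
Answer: -84419496/13 ≈ -6.4938e+6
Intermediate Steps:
P = -343/598 (P = 343*(-1/598) = -343/598 ≈ -0.57358)
a = -429021/52 (a = ((718 - 343/598)*(-676 + 630))/4 = ((429021/598)*(-46))/4 = (¼)*(-429021/13) = -429021/52 ≈ -8250.4)
((-4*7*(-4))*6)*(-1413 + a) = ((-4*7*(-4))*6)*(-1413 - 429021/52) = (-28*(-4)*6)*(-502497/52) = (112*6)*(-502497/52) = 672*(-502497/52) = -84419496/13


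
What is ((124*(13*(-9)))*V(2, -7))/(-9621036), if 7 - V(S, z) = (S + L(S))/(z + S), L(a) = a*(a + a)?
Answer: 117/8621 ≈ 0.013572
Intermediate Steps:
L(a) = 2*a² (L(a) = a*(2*a) = 2*a²)
V(S, z) = 7 - (S + 2*S²)/(S + z) (V(S, z) = 7 - (S + 2*S²)/(z + S) = 7 - (S + 2*S²)/(S + z))
((124*(13*(-9)))*V(2, -7))/(-9621036) = ((124*(13*(-9)))*((-2*2² + 6*2 + 7*(-7))/(2 - 7)))/(-9621036) = ((124*(-117))*((-2*4 + 12 - 49)/(-5)))*(-1/9621036) = -(-14508)*(-8 + 12 - 49)/5*(-1/9621036) = -(-14508)*(-45)/5*(-1/9621036) = -14508*9*(-1/9621036) = -130572*(-1/9621036) = 117/8621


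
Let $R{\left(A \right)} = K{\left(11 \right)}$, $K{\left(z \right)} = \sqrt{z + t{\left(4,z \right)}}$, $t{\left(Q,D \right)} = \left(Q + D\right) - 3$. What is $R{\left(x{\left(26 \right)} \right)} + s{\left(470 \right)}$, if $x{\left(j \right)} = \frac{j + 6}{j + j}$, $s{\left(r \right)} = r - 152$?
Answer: $318 + \sqrt{23} \approx 322.8$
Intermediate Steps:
$s{\left(r \right)} = -152 + r$
$x{\left(j \right)} = \frac{6 + j}{2 j}$
$t{\left(Q,D \right)} = -3 + D + Q$ ($t{\left(Q,D \right)} = \left(D + Q\right) - 3 = -3 + D + Q$)
$K{\left(z \right)} = \sqrt{1 + 2 z}$ ($K{\left(z \right)} = \sqrt{z + \left(-3 + z + 4\right)} = \sqrt{z + \left(1 + z\right)} = \sqrt{1 + 2 z}$)
$R{\left(A \right)} = \sqrt{23}$ ($R{\left(A \right)} = \sqrt{1 + 2 \cdot 11} = \sqrt{1 + 22} = \sqrt{23}$)
$R{\left(x{\left(26 \right)} \right)} + s{\left(470 \right)} = \sqrt{23} + \left(-152 + 470\right) = \sqrt{23} + 318 = 318 + \sqrt{23}$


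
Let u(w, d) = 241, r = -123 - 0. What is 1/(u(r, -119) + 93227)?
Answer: 1/93468 ≈ 1.0699e-5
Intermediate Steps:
r = -123 (r = -123 - 1*0 = -123 + 0 = -123)
1/(u(r, -119) + 93227) = 1/(241 + 93227) = 1/93468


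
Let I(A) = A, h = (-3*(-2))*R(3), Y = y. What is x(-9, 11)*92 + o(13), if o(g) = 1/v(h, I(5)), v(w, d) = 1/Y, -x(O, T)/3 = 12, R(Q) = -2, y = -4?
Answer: -3316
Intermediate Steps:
x(O, T) = -36 (x(O, T) = -3*12 = -36)
Y = -4
h = -12 (h = -3*(-2)*(-2) = 6*(-2) = -12)
v(w, d) = -1/4 (v(w, d) = 1/(-4) = -1/4)
o(g) = -4 (o(g) = 1/(-1/4) = -4)
x(-9, 11)*92 + o(13) = -36*92 - 4 = -3312 - 4 = -3316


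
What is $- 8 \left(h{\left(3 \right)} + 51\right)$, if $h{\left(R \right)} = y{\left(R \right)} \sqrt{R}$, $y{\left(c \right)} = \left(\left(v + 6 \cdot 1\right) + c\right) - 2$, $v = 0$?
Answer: $-408 - 56 \sqrt{3} \approx -504.99$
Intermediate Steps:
$y{\left(c \right)} = 4 + c$ ($y{\left(c \right)} = \left(\left(0 + 6 \cdot 1\right) + c\right) - 2 = \left(\left(0 + 6\right) + c\right) - 2 = \left(6 + c\right) - 2 = 4 + c$)
$h{\left(R \right)} = \sqrt{R} \left(4 + R\right)$ ($h{\left(R \right)} = \left(4 + R\right) \sqrt{R} = \sqrt{R} \left(4 + R\right)$)
$- 8 \left(h{\left(3 \right)} + 51\right) = - 8 \left(\sqrt{3} \left(4 + 3\right) + 51\right) = - 8 \left(\sqrt{3} \cdot 7 + 51\right) = - 8 \left(7 \sqrt{3} + 51\right) = - 8 \left(51 + 7 \sqrt{3}\right) = -408 - 56 \sqrt{3}$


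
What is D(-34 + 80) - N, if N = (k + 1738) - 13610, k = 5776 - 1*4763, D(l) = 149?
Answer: 11008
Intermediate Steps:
k = 1013 (k = 5776 - 4763 = 1013)
N = -10859 (N = (1013 + 1738) - 13610 = 2751 - 13610 = -10859)
D(-34 + 80) - N = 149 - 1*(-10859) = 149 + 10859 = 11008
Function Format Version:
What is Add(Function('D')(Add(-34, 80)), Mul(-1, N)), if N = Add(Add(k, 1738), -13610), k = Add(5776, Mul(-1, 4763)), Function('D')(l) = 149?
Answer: 11008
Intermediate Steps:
k = 1013 (k = Add(5776, -4763) = 1013)
N = -10859 (N = Add(Add(1013, 1738), -13610) = Add(2751, -13610) = -10859)
Add(Function('D')(Add(-34, 80)), Mul(-1, N)) = Add(149, Mul(-1, -10859)) = Add(149, 10859) = 11008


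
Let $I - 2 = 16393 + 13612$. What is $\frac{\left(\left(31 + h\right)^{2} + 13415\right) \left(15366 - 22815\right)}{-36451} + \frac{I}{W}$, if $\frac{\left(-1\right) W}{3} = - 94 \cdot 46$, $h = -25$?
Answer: $\frac{1300842770185}{472842372} \approx 2751.1$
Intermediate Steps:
$W = 12972$ ($W = - 3 \left(- 94 \cdot 46\right) = - 3 \left(\left(-1\right) 4324\right) = \left(-3\right) \left(-4324\right) = 12972$)
$I = 30007$ ($I = 2 + \left(16393 + 13612\right) = 2 + 30005 = 30007$)
$\frac{\left(\left(31 + h\right)^{2} + 13415\right) \left(15366 - 22815\right)}{-36451} + \frac{I}{W} = \frac{\left(\left(31 - 25\right)^{2} + 13415\right) \left(15366 - 22815\right)}{-36451} + \frac{30007}{12972} = \left(6^{2} + 13415\right) \left(-7449\right) \left(- \frac{1}{36451}\right) + 30007 \cdot \frac{1}{12972} = \left(36 + 13415\right) \left(-7449\right) \left(- \frac{1}{36451}\right) + \frac{30007}{12972} = 13451 \left(-7449\right) \left(- \frac{1}{36451}\right) + \frac{30007}{12972} = \left(-100196499\right) \left(- \frac{1}{36451}\right) + \frac{30007}{12972} = \frac{100196499}{36451} + \frac{30007}{12972} = \frac{1300842770185}{472842372}$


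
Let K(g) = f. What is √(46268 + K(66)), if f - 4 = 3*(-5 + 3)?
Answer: √46266 ≈ 215.10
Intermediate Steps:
f = -2 (f = 4 + 3*(-5 + 3) = 4 + 3*(-2) = 4 - 6 = -2)
K(g) = -2
√(46268 + K(66)) = √(46268 - 2) = √46266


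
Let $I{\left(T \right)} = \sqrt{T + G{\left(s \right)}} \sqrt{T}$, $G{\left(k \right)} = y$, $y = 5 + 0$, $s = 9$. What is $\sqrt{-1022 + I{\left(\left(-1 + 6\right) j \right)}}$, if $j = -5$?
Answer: $\sqrt{-1022 - 10 \sqrt{5}} \approx 32.317 i$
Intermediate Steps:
$y = 5$
$G{\left(k \right)} = 5$
$I{\left(T \right)} = \sqrt{T} \sqrt{5 + T}$ ($I{\left(T \right)} = \sqrt{T + 5} \sqrt{T} = \sqrt{5 + T} \sqrt{T} = \sqrt{T} \sqrt{5 + T}$)
$\sqrt{-1022 + I{\left(\left(-1 + 6\right) j \right)}} = \sqrt{-1022 + \sqrt{\left(-1 + 6\right) \left(-5\right)} \sqrt{5 + \left(-1 + 6\right) \left(-5\right)}} = \sqrt{-1022 + \sqrt{5 \left(-5\right)} \sqrt{5 + 5 \left(-5\right)}} = \sqrt{-1022 + \sqrt{-25} \sqrt{5 - 25}} = \sqrt{-1022 + 5 i \sqrt{-20}} = \sqrt{-1022 + 5 i 2 i \sqrt{5}} = \sqrt{-1022 - 10 \sqrt{5}}$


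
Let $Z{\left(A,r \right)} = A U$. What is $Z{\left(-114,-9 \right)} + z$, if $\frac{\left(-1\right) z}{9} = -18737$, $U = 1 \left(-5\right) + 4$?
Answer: $168747$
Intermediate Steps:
$U = -1$ ($U = -5 + 4 = -1$)
$z = 168633$ ($z = \left(-9\right) \left(-18737\right) = 168633$)
$Z{\left(A,r \right)} = - A$ ($Z{\left(A,r \right)} = A \left(-1\right) = - A$)
$Z{\left(-114,-9 \right)} + z = \left(-1\right) \left(-114\right) + 168633 = 114 + 168633 = 168747$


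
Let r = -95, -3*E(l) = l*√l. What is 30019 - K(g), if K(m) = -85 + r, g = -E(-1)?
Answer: 30199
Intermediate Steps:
E(l) = -l^(3/2)/3 (E(l) = -l*√l/3 = -l^(3/2)/3)
g = -I/3 (g = -(-1)*(-1)^(3/2)/3 = -(-1)*(-I)/3 = -I/3 ≈ -0.33333*I)
K(m) = -180 (K(m) = -85 - 95 = -180)
30019 - K(g) = 30019 - 1*(-180) = 30019 + 180 = 30199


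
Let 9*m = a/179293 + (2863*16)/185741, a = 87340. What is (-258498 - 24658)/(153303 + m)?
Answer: -28289035249537884/15315925769642945 ≈ -1.8470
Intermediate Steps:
m = 8145224228/99906183339 (m = (87340/179293 + (2863*16)/185741)/9 = (87340*(1/179293) + 45808*(1/185741))/9 = (87340/179293 + 45808/185741)/9 = (⅑)*(24435672684/33302061113) = 8145224228/99906183339 ≈ 0.081529)
(-258498 - 24658)/(153303 + m) = (-258498 - 24658)/(153303 + 8145224228/99906183339) = -283156/15315925769642945/99906183339 = -283156*99906183339/15315925769642945 = -28289035249537884/15315925769642945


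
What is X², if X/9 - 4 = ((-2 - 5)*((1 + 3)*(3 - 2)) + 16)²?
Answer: 1774224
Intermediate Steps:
X = 1332 (X = 36 + 9*((-2 - 5)*((1 + 3)*(3 - 2)) + 16)² = 36 + 9*(-28 + 16)² = 36 + 9*(-12)² = 36 + 9*144 = 36 + 1296 = 1332)
X² = 1332² = 1774224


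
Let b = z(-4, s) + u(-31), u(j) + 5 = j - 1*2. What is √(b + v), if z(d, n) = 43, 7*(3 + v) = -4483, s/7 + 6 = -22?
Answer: I*√31283/7 ≈ 25.267*I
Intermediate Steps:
s = -196 (s = -42 + 7*(-22) = -42 - 154 = -196)
v = -4504/7 (v = -3 + (⅐)*(-4483) = -3 - 4483/7 = -4504/7 ≈ -643.43)
u(j) = -7 + j (u(j) = -5 + (j - 1*2) = -5 + (j - 2) = -5 + (-2 + j) = -7 + j)
b = 5 (b = 43 + (-7 - 31) = 43 - 38 = 5)
√(b + v) = √(5 - 4504/7) = √(-4469/7) = I*√31283/7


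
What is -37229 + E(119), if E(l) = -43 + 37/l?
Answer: -4435331/119 ≈ -37272.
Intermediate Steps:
-37229 + E(119) = -37229 + (-43 + 37/119) = -37229 - 5080/119 = -4435331/119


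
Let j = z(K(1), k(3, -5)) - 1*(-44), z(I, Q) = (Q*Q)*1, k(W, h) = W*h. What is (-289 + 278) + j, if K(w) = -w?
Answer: 258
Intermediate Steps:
z(I, Q) = Q² (z(I, Q) = Q²*1 = Q²)
j = 269 (j = (3*(-5))² - 1*(-44) = (-15)² + 44 = 225 + 44 = 269)
(-289 + 278) + j = (-289 + 278) + 269 = -11 + 269 = 258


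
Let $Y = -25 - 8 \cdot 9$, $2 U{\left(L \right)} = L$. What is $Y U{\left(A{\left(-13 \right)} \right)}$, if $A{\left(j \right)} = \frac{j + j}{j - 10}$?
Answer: $- \frac{1261}{23} \approx -54.826$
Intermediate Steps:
$A{\left(j \right)} = \frac{2 j}{-10 + j}$
$U{\left(L \right)} = \frac{L}{2}$
$Y = -97$ ($Y = -25 - 72 = -97$)
$Y U{\left(A{\left(-13 \right)} \right)} = - 97 \frac{2 \left(-13\right) \frac{1}{-10 - 13}}{2} = - 97 \frac{2 \left(-13\right) \frac{1}{-23}}{2} = - 97 \frac{2 \left(-13\right) \left(- \frac{1}{23}\right)}{2} = - 97 \cdot \frac{1}{2} \cdot \frac{26}{23} = \left(-97\right) \frac{13}{23} = - \frac{1261}{23}$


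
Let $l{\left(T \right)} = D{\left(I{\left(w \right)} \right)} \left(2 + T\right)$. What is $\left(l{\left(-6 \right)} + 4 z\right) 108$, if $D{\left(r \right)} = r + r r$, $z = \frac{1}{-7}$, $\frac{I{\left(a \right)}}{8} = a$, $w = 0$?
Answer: $- \frac{432}{7} \approx -61.714$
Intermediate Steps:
$I{\left(a \right)} = 8 a$
$z = - \frac{1}{7} \approx -0.14286$
$D{\left(r \right)} = r + r^{2}$
$l{\left(T \right)} = 0$ ($l{\left(T \right)} = 8 \cdot 0 \left(1 + 8 \cdot 0\right) \left(2 + T\right) = 0 \left(1 + 0\right) \left(2 + T\right) = 0 \cdot 1 \left(2 + T\right) = 0 \left(2 + T\right) = 0$)
$\left(l{\left(-6 \right)} + 4 z\right) 108 = \left(0 + 4 \left(- \frac{1}{7}\right)\right) 108 = \left(0 - \frac{4}{7}\right) 108 = \left(- \frac{4}{7}\right) 108 = - \frac{432}{7}$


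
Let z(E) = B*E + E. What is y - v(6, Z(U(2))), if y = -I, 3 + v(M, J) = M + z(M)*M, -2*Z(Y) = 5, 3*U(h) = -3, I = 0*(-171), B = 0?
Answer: -39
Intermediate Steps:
I = 0
U(h) = -1 (U(h) = (1/3)*(-3) = -1)
z(E) = E (z(E) = 0*E + E = 0 + E = E)
Z(Y) = -5/2 (Z(Y) = -1/2*5 = -5/2)
v(M, J) = -3 + M + M**2 (v(M, J) = -3 + (M + M*M) = -3 + (M + M**2) = -3 + M + M**2)
y = 0 (y = -1*0 = 0)
y - v(6, Z(U(2))) = 0 - (-3 + 6 + 6**2) = 0 - (-3 + 6 + 36) = 0 - 1*39 = 0 - 39 = -39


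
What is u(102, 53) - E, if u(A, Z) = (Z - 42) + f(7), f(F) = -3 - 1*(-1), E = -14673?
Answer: 14682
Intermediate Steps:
f(F) = -2 (f(F) = -3 + 1 = -2)
u(A, Z) = -44 + Z (u(A, Z) = (Z - 42) - 2 = (-42 + Z) - 2 = -44 + Z)
u(102, 53) - E = (-44 + 53) - 1*(-14673) = 9 + 14673 = 14682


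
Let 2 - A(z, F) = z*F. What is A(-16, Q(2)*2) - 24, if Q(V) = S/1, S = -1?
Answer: -54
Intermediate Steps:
Q(V) = -1 (Q(V) = -1/1 = -1*1 = -1)
A(z, F) = 2 - F*z (A(z, F) = 2 - z*F = 2 - F*z)
A(-16, Q(2)*2) - 24 = (2 - 1*(-1*2)*(-16)) - 24 = (2 - 1*(-2)*(-16)) - 24 = (2 - 32) - 24 = -30 - 24 = -54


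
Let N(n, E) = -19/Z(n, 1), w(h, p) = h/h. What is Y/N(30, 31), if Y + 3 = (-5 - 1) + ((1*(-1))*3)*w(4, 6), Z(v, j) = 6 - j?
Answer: 60/19 ≈ 3.1579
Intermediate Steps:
w(h, p) = 1
N(n, E) = -19/5 (N(n, E) = -19/(6 - 1*1) = -19/(6 - 1) = -19/5)
Y = -12 (Y = -3 + ((-5 - 1) + ((1*(-1))*3)*1) = -3 + (-6 - 1*3*1) = -3 + (-6 - 3*1) = -3 + (-6 - 3) = -3 - 9 = -12)
Y/N(30, 31) = -12/(-19/5) = -12*(-5/19) = 60/19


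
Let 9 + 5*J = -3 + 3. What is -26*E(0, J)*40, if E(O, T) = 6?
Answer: -6240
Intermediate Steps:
J = -9/5 (J = -9/5 + (-3 + 3)/5 = -9/5 + (⅕)*0 = -9/5 + 0 = -9/5 ≈ -1.8000)
-26*E(0, J)*40 = -26*6*40 = -156*40 = -6240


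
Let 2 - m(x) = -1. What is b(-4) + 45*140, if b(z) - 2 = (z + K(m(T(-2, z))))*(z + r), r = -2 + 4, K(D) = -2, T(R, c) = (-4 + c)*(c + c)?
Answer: 6314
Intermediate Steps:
T(R, c) = 2*c*(-4 + c) (T(R, c) = (-4 + c)*(2*c) = 2*c*(-4 + c))
m(x) = 3 (m(x) = 2 - 1*(-1) = 2 + 1 = 3)
r = 2
b(z) = 2 + (-2 + z)*(2 + z) (b(z) = 2 + (z - 2)*(z + 2) = 2 + (-2 + z)*(2 + z))
b(-4) + 45*140 = (-2 + (-4)²) + 45*140 = (-2 + 16) + 6300 = 14 + 6300 = 6314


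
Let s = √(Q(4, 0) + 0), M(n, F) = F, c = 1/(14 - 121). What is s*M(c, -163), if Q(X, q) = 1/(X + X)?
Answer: -163*√2/4 ≈ -57.629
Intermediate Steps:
Q(X, q) = 1/(2*X)
c = -1/107 (c = 1/(-107) = -1/107 ≈ -0.0093458)
s = √2/4 (s = √((½)/4 + 0) = √((½)*(¼) + 0) = √(⅛ + 0) = √(⅛) = √2/4 ≈ 0.35355)
s*M(c, -163) = (√2/4)*(-163) = -163*√2/4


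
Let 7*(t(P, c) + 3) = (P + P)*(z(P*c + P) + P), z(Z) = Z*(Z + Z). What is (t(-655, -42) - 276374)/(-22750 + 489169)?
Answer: -269931651727/466419 ≈ -5.7873e+5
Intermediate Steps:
z(Z) = 2*Z² (z(Z) = Z*(2*Z) = 2*Z²)
t(P, c) = -3 + 2*P*(P + 2*(P + P*c)²)/7 (t(P, c) = -3 + ((P + P)*(2*(P*c + P)² + P))/7 = -3 + ((2*P)*(2*(P + P*c)² + P))/7 = -3 + ((2*P)*(P + 2*(P + P*c)²))/7 = -3 + (2*P*(P + 2*(P + P*c)²))/7 = -3 + 2*P*(P + 2*(P + P*c)²)/7)
(t(-655, -42) - 276374)/(-22750 + 489169) = ((-3 + (2/7)*(-655)² + (4/7)*(-655)³*(1 - 42)²) - 276374)/(-22750 + 489169) = ((-3 + (2/7)*429025 + (4/7)*(-281011375)*(-41)²) - 276374)/466419 = ((-3 + 858050/7 + (4/7)*(-281011375)*1681) - 276374)*(1/466419) = ((-3 + 858050/7 - 1889520485500/7) - 276374)*(1/466419) = (-269931375353 - 276374)*(1/466419) = -269931651727*1/466419 = -269931651727/466419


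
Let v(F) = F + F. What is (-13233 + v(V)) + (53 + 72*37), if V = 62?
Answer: -10392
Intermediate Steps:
v(F) = 2*F
(-13233 + v(V)) + (53 + 72*37) = (-13233 + 2*62) + (53 + 72*37) = (-13233 + 124) + (53 + 2664) = -13109 + 2717 = -10392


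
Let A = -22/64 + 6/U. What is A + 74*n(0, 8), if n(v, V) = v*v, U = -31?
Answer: -533/992 ≈ -0.53730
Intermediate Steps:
A = -533/992 (A = -22/64 + 6/(-31) = -22*1/64 + 6*(-1/31) = -11/32 - 6/31 = -533/992 ≈ -0.53730)
n(v, V) = v**2
A + 74*n(0, 8) = -533/992 + 74*0**2 = -533/992 + 74*0 = -533/992 + 0 = -533/992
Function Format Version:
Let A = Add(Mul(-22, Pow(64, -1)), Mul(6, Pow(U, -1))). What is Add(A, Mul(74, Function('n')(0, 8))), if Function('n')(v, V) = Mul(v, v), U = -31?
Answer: Rational(-533, 992) ≈ -0.53730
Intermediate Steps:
A = Rational(-533, 992) (A = Add(Mul(-22, Pow(64, -1)), Mul(6, Pow(-31, -1))) = Add(Mul(-22, Rational(1, 64)), Mul(6, Rational(-1, 31))) = Add(Rational(-11, 32), Rational(-6, 31)) = Rational(-533, 992) ≈ -0.53730)
Function('n')(v, V) = Pow(v, 2)
Add(A, Mul(74, Function('n')(0, 8))) = Add(Rational(-533, 992), Mul(74, Pow(0, 2))) = Add(Rational(-533, 992), Mul(74, 0)) = Add(Rational(-533, 992), 0) = Rational(-533, 992)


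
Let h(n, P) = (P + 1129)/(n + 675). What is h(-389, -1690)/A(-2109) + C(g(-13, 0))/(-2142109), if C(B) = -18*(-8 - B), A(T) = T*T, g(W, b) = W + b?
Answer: 3432931327/82574664648918 ≈ 4.1574e-5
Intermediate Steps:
h(n, P) = (1129 + P)/(675 + n)
A(T) = T²
C(B) = 144 + 18*B
h(-389, -1690)/A(-2109) + C(g(-13, 0))/(-2142109) = ((1129 - 1690)/(675 - 389))/((-2109)²) + (144 + 18*(-13 + 0))/(-2142109) = (-561/286)/4447881 + (144 + 18*(-13))*(-1/2142109) = ((1/286)*(-561))*(1/4447881) + (144 - 234)*(-1/2142109) = -51/26*1/4447881 - 90*(-1/2142109) = -17/38548302 + 90/2142109 = 3432931327/82574664648918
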